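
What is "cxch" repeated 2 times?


Input string: 'cxch'
Operation: repeat 2 times
Concatenation: 'cxch' + 'cxch'
Result: cxchcxch


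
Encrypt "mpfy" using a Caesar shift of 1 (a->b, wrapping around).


Input: 'mpfy', shift = 1
Operation: for each letter, (position + 1) mod 26
Mapping: 'm'(12+1=13)->'n', 'p'(15+1=16)->'q', 'f'(5+1=6)->'g', 'y'(24+1=25)->'z'
Result: nqgz


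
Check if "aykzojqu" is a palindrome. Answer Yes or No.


Input string: 'aykzojqu'
Reversed: 'uqjozkya'
Compare pairs: s[0]='a' vs s[7]='u' (mismatch), s[1]='y' vs s[6]='q' (mismatch), s[2]='k' vs s[5]='j' (mismatch), s[3]='z' vs s[4]='o' (mismatch)
Palindrome: No


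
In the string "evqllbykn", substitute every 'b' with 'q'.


Input string: 'evqllbykn'
Operation: replace 'b' with 'q'
Positions of 'b': 5
After replacement: evqllqykn


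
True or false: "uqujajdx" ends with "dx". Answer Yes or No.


Input string: 'uqujajdx'
Suffix to check: 'dx'
Last 2 characters of input: 'dx'
Match: True
Result: Yes


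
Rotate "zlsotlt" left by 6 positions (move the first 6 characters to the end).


Input: 'zlsotlt', shift = 6
Operation: split at index 6 and swap parts
Front part s[0:6] = 'zlsotl'
Back part s[6:] = 't'
Rotated = back + front = 't' + 'zlsotl'
Result: tzlsotl


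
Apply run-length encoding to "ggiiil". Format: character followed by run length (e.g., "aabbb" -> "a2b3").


Input: 'ggiiil'
Operation: identify consecutive runs
Runs: 'gg' -> g2, 'iii' -> i3, 'l' -> l1
Encoded: g2i3l1


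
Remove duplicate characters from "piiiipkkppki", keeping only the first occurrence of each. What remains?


Input: 'piiiipkkppki'
Operation: keep first occurrence of each character
Scan: s[0]='p' new -> keep; s[1]='i' new -> keep; s[2]='i' seen -> skip; s[3]='i' seen -> skip; s[4]='i' seen -> skip; s[5]='p' seen -> skip; s[6]='k' new -> keep; s[7]='k' seen -> skip; s[8]='p' seen -> skip; s[9]='p' seen -> skip; s[10]='k' seen -> skip; s[11]='i' seen -> skip
Result: pik


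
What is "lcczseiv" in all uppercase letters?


Input string: 'lcczseiv'
Operation: convert each letter to uppercase
Mapping: 'l'->'L', 'c'->'C', 'c'->'C', 'z'->'Z', 's'->'S', 'e'->'E', 'i'->'I', 'v'->'V'
Result: LCCZSEIV


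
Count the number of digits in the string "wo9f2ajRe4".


Input string: 'wo9f2ajRe4'
Operation: count digit characters (0-9)
Scan: 'w', 'o', '9'(digit), 'f', '2'(digit), 'a', 'j', 'R', 'e', '4'(digit)
Digits found: 3
Result: 3


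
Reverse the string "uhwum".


Input string: 'uhwum'
Operation: reverse character order
Original order: 'u' -> 'h' -> 'w' -> 'u' -> 'm'
Reversed order: 'm' -> 'u' -> 'w' -> 'h' -> 'u'
Result: muwhu


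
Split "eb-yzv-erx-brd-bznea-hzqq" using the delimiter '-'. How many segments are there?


Input string: 'eb-yzv-erx-brd-bznea-hzqq'
Delimiter: '-'
Split result: 'eb', 'yzv', 'erx', 'brd', 'bznea', 'hzqq'
Number of parts: 6


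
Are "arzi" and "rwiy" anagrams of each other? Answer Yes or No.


String 1: 'arzi' -> sorted: 'airz'
String 2: 'rwiy' -> sorted: 'irwy'
Compare sorted forms: 'airz' != 'irwy'
Anagram: No


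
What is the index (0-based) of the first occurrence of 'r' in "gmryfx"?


Input string: 'gmryfx'
Target: 'r'
Scanning left to right: s[0]='g', s[1]='m', s[2]='r'
First match at index: 2


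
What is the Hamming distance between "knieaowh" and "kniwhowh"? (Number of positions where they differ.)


String 1: 'knieaowh'
String 2: 'kniwhowh'
Compare each position: pos 0: 'k'=='k', pos 1: 'n'=='n', pos 2: 'i'=='i', pos 3: 'e'!='w', pos 4: 'a'!='h', pos 5: 'o'=='o', pos 6: 'w'=='w', pos 7: 'h'=='h'
Differing positions: 2
Hamming distance: 2


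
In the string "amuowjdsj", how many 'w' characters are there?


Input string: 'amuowjdsj'
Target character: 'w'
Scan each position: s[4]='w'
Matches found at indices: 4
Total: 1


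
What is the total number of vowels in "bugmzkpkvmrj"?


Input string: 'bugmzkpkvmrj'
Operation: count vowels (a, e, i, o, u)
Scan: s[0]='b', s[1]='u' (vowel), s[2]='g', s[3]='m', s[4]='z', s[5]='k', s[6]='p', s[7]='k', s[8]='v', s[9]='m', s[10]='r', s[11]='j'
Vowels found: 1
Result: 1


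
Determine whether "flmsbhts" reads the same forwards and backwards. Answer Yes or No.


Input string: 'flmsbhts'
Reversed: 'sthbsmlf'
Compare pairs: s[0]='f' vs s[7]='s' (mismatch), s[1]='l' vs s[6]='t' (mismatch), s[2]='m' vs s[5]='h' (mismatch), s[3]='s' vs s[4]='b' (mismatch)
Palindrome: No


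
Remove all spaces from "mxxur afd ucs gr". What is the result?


Input string: 'mxxur afd ucs gr'
Operation: remove all spaces
Words: 'mxxur', 'afd', 'ucs', 'gr'
Join without spaces: mxxurafducsgr


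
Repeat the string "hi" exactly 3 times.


Input string: 'hi'
Operation: repeat 3 times
Concatenation: 'hi' + 'hi' + 'hi'
Result: hihihi


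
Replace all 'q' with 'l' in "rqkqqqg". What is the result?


Input string: 'rqkqqqg'
Operation: replace 'q' with 'l'
Positions of 'q': 1, 3, 4, 5
After replacement: rlklllg


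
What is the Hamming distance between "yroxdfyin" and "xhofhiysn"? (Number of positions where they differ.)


String 1: 'yroxdfyin'
String 2: 'xhofhiysn'
Compare each position: pos 0: 'y'!='x', pos 1: 'r'!='h', pos 2: 'o'=='o', pos 3: 'x'!='f', pos 4: 'd'!='h', pos 5: 'f'!='i', pos 6: 'y'=='y', pos 7: 'i'!='s', pos 8: 'n'=='n'
Differing positions: 6
Hamming distance: 6


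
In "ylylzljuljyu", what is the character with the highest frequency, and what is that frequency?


Input: 'ylylzljuljyu'
Operation: tally each character
Counts: 'j':2, 'l':4, 'u':2, 'y':3, 'z':1
Maximum: 'l' appears 4 times


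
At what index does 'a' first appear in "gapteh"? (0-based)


Input string: 'gapteh'
Target: 'a'
Scanning left to right: s[0]='g', s[1]='a'
First match at index: 1


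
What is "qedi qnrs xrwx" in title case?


Input string: 'qedi qnrs xrwx'
Operation: capitalize first letter of each word
Word transformations: 'qedi'->'Qedi', 'qnrs'->'Qnrs', 'xrwx'->'Xrwx'
Result: Qedi Qnrs Xrwx


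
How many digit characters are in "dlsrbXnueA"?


Input string: 'dlsrbXnueA'
Operation: count digit characters (0-9)
Scan: 'd', 'l', 's', 'r', 'b', 'X', 'n', 'u', 'e', 'A'
Digits found: 0
Result: 0


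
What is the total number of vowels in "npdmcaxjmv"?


Input string: 'npdmcaxjmv'
Operation: count vowels (a, e, i, o, u)
Scan: s[0]='n', s[1]='p', s[2]='d', s[3]='m', s[4]='c', s[5]='a' (vowel), s[6]='x', s[7]='j', s[8]='m', s[9]='v'
Vowels found: 1
Result: 1


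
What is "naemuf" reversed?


Input string: 'naemuf'
Operation: reverse character order
Original order: 'n' -> 'a' -> 'e' -> 'm' -> 'u' -> 'f'
Reversed order: 'f' -> 'u' -> 'm' -> 'e' -> 'a' -> 'n'
Result: fumean


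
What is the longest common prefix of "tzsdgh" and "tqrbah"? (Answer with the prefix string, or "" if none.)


String 1: 'tzsdgh'
String 2: 'tqrbah'
Compare position by position:
pos 0: 't' vs 't' match
pos 1: 'z' vs 'q' differ -> stop
Longest common prefix: "t" (length 1)


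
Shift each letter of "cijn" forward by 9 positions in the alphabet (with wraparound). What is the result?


Input: 'cijn', shift = 9
Operation: for each letter, (position + 9) mod 26
Mapping: 'c'(2+9=11)->'l', 'i'(8+9=17)->'r', 'j'(9+9=18)->'s', 'n'(13+9=22)->'w'
Result: lrsw


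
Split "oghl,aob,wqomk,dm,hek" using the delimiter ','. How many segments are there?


Input string: 'oghl,aob,wqomk,dm,hek'
Delimiter: ','
Split result: 'oghl', 'aob', 'wqomk', 'dm', 'hek'
Number of parts: 5


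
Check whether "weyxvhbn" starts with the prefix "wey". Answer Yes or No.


Input string: 'weyxvhbn'
Prefix to check: 'wey'
First 3 characters of input: 'wey'
Match: True
Result: Yes


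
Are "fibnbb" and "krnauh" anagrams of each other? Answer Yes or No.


String 1: 'fibnbb' -> sorted: 'bbbfin'
String 2: 'krnauh' -> sorted: 'ahknru'
Compare sorted forms: 'bbbfin' != 'ahknru'
Anagram: No


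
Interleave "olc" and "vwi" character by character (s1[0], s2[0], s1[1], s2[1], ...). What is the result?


String 1: 'olc'
String 2: 'vwi'
Operation: alternate characters
Pairs: 'o'+'v', 'l'+'w', 'c'+'i'
Result: ovlwci


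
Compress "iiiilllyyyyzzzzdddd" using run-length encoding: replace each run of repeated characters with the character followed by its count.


Input: 'iiiilllyyyyzzzzdddd'
Operation: identify consecutive runs
Runs: 'iiii' -> i4, 'lll' -> l3, 'yyyy' -> y4, 'zzzz' -> z4, 'dddd' -> d4
Encoded: i4l3y4z4d4


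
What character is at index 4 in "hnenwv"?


Input string: 'hnenwv'
Operation: get character at index 4
Index mapping: s[0]='h', s[1]='n', s[2]='e', s[3]='n', s[4]='w'
Result: 'w'


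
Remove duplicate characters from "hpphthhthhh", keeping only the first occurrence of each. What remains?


Input: 'hpphthhthhh'
Operation: keep first occurrence of each character
Scan: s[0]='h' new -> keep; s[1]='p' new -> keep; s[2]='p' seen -> skip; s[3]='h' seen -> skip; s[4]='t' new -> keep; s[5]='h' seen -> skip; s[6]='h' seen -> skip; s[7]='t' seen -> skip; s[8]='h' seen -> skip; s[9]='h' seen -> skip; s[10]='h' seen -> skip
Result: hpt


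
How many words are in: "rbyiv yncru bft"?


Input string: 'rbyiv yncru bft'
Operation: split by spaces
Words found: 'rbyiv', 'yncru', 'bft'
Word count: 3


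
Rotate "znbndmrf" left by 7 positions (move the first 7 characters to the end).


Input: 'znbndmrf', shift = 7
Operation: split at index 7 and swap parts
Front part s[0:7] = 'znbndmr'
Back part s[7:] = 'f'
Rotated = back + front = 'f' + 'znbndmr'
Result: fznbndmr


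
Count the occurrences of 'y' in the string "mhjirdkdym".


Input string: 'mhjirdkdym'
Target character: 'y'
Scan each position: s[8]='y'
Matches found at indices: 8
Total: 1


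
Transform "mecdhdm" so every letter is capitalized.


Input string: 'mecdhdm'
Operation: convert each letter to uppercase
Mapping: 'm'->'M', 'e'->'E', 'c'->'C', 'd'->'D', 'h'->'H', 'd'->'D', 'm'->'M'
Result: MECDHDM


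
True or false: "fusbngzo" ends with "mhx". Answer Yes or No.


Input string: 'fusbngzo'
Suffix to check: 'mhx'
Last 3 characters of input: 'gzo'
Match: False
Result: No


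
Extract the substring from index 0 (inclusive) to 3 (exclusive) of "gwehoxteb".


Input string: 'gwehoxteb'
Operation: slice [0:3]
Extract characters: s[0]='g', s[1]='w', s[2]='e'
Result: gwe


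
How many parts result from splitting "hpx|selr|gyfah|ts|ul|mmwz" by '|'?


Input string: 'hpx|selr|gyfah|ts|ul|mmwz'
Delimiter: '|'
Split result: 'hpx', 'selr', 'gyfah', 'ts', 'ul', 'mmwz'
Number of parts: 6


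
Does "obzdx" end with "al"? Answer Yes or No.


Input string: 'obzdx'
Suffix to check: 'al'
Last 2 characters of input: 'dx'
Match: False
Result: No


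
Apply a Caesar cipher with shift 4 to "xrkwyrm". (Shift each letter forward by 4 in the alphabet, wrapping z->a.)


Input: 'xrkwyrm', shift = 4
Operation: for each letter, (position + 4) mod 26
Mapping: 'x'(23+4=27, 27 mod 26=1)->'b', 'r'(17+4=21)->'v', 'k'(10+4=14)->'o', 'w'(22+4=26, 26 mod 26=0)->'a', 'y'(24+4=28, 28 mod 26=2)->'c', 'r'(17+4=21)->'v', 'm'(12+4=16)->'q'
Result: bvoacvq


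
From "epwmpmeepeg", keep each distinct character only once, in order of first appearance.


Input: 'epwmpmeepeg'
Operation: keep first occurrence of each character
Scan: s[0]='e' new -> keep; s[1]='p' new -> keep; s[2]='w' new -> keep; s[3]='m' new -> keep; s[4]='p' seen -> skip; s[5]='m' seen -> skip; s[6]='e' seen -> skip; s[7]='e' seen -> skip; s[8]='p' seen -> skip; s[9]='e' seen -> skip; s[10]='g' new -> keep
Result: epwmg


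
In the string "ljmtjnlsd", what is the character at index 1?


Input string: 'ljmtjnlsd'
Operation: get character at index 1
Index mapping: s[0]='l', s[1]='j'
Result: 'j'


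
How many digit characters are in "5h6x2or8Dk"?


Input string: '5h6x2or8Dk'
Operation: count digit characters (0-9)
Scan: '5'(digit), 'h', '6'(digit), 'x', '2'(digit), 'o', 'r', '8'(digit), 'D', 'k'
Digits found: 4
Result: 4


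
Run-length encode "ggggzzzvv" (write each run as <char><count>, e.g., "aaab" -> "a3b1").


Input: 'ggggzzzvv'
Operation: identify consecutive runs
Runs: 'gggg' -> g4, 'zzz' -> z3, 'vv' -> v2
Encoded: g4z3v2


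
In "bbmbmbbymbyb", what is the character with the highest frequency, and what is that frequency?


Input: 'bbmbmbbymbyb'
Operation: tally each character
Counts: 'b':7, 'm':3, 'y':2
Maximum: 'b' appears 7 times


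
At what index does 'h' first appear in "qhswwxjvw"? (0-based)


Input string: 'qhswwxjvw'
Target: 'h'
Scanning left to right: s[0]='q', s[1]='h'
First match at index: 1


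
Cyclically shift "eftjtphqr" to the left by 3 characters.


Input: 'eftjtphqr', shift = 3
Operation: split at index 3 and swap parts
Front part s[0:3] = 'eft'
Back part s[3:] = 'jtphqr'
Rotated = back + front = 'jtphqr' + 'eft'
Result: jtphqreft


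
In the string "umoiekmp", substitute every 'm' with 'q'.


Input string: 'umoiekmp'
Operation: replace 'm' with 'q'
Positions of 'm': 1, 6
After replacement: uqoiekqp


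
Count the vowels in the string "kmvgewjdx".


Input string: 'kmvgewjdx'
Operation: count vowels (a, e, i, o, u)
Scan: s[0]='k', s[1]='m', s[2]='v', s[3]='g', s[4]='e' (vowel), s[5]='w', s[6]='j', s[7]='d', s[8]='x'
Vowels found: 1
Result: 1


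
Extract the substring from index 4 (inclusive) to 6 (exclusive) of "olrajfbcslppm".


Input string: 'olrajfbcslppm'
Operation: slice [4:6]
Extract characters: s[4]='j', s[5]='f'
Result: jf


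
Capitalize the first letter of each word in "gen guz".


Input string: 'gen guz'
Operation: capitalize first letter of each word
Word transformations: 'gen'->'Gen', 'guz'->'Guz'
Result: Gen Guz


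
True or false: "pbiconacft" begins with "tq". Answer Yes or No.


Input string: 'pbiconacft'
Prefix to check: 'tq'
First 2 characters of input: 'pb'
Match: False
Result: No


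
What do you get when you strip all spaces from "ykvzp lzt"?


Input string: 'ykvzp lzt'
Operation: remove all spaces
Words: 'ykvzp', 'lzt'
Join without spaces: ykvzplzt


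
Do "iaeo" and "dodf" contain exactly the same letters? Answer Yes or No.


String 1: 'iaeo' -> sorted: 'aeio'
String 2: 'dodf' -> sorted: 'ddfo'
Compare sorted forms: 'aeio' != 'ddfo'
Anagram: No


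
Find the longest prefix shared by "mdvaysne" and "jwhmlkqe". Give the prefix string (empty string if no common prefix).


String 1: 'mdvaysne'
String 2: 'jwhmlkqe'
Compare position by position:
pos 0: 'm' vs 'j' differ -> stop
Longest common prefix: "" (length 0)


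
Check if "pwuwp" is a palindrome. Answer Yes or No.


Input string: 'pwuwp'
Reversed: 'pwuwp'
Compare pairs: s[0]='p' vs s[4]='p' (match), s[1]='w' vs s[3]='w' (match)
Palindrome: Yes


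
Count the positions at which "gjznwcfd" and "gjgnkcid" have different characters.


String 1: 'gjznwcfd'
String 2: 'gjgnkcid'
Compare each position: pos 0: 'g'=='g', pos 1: 'j'=='j', pos 2: 'z'!='g', pos 3: 'n'=='n', pos 4: 'w'!='k', pos 5: 'c'=='c', pos 6: 'f'!='i', pos 7: 'd'=='d'
Differing positions: 3
Hamming distance: 3


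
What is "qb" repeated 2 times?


Input string: 'qb'
Operation: repeat 2 times
Concatenation: 'qb' + 'qb'
Result: qbqb


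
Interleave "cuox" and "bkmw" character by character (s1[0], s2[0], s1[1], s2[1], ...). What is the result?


String 1: 'cuox'
String 2: 'bkmw'
Operation: alternate characters
Pairs: 'c'+'b', 'u'+'k', 'o'+'m', 'x'+'w'
Result: cbukomxw


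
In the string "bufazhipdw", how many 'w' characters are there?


Input string: 'bufazhipdw'
Target character: 'w'
Scan each position: s[9]='w'
Matches found at indices: 9
Total: 1


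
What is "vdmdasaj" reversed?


Input string: 'vdmdasaj'
Operation: reverse character order
Original order: 'v' -> 'd' -> 'm' -> 'd' -> 'a' -> 's' -> 'a' -> 'j'
Reversed order: 'j' -> 'a' -> 's' -> 'a' -> 'd' -> 'm' -> 'd' -> 'v'
Result: jasadmdv


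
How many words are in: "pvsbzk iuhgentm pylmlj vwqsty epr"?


Input string: 'pvsbzk iuhgentm pylmlj vwqsty epr'
Operation: split by spaces
Words found: 'pvsbzk', 'iuhgentm', 'pylmlj', 'vwqsty', 'epr'
Word count: 5


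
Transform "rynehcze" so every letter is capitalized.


Input string: 'rynehcze'
Operation: convert each letter to uppercase
Mapping: 'r'->'R', 'y'->'Y', 'n'->'N', 'e'->'E', 'h'->'H', 'c'->'C', 'z'->'Z', 'e'->'E'
Result: RYNEHCZE


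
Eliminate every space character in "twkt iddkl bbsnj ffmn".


Input string: 'twkt iddkl bbsnj ffmn'
Operation: remove all spaces
Words: 'twkt', 'iddkl', 'bbsnj', 'ffmn'
Join without spaces: twktiddklbbsnjffmn


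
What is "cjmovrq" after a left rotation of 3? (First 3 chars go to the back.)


Input: 'cjmovrq', shift = 3
Operation: split at index 3 and swap parts
Front part s[0:3] = 'cjm'
Back part s[3:] = 'ovrq'
Rotated = back + front = 'ovrq' + 'cjm'
Result: ovrqcjm


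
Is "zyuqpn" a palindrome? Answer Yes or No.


Input string: 'zyuqpn'
Reversed: 'npquyz'
Compare pairs: s[0]='z' vs s[5]='n' (mismatch), s[1]='y' vs s[4]='p' (mismatch), s[2]='u' vs s[3]='q' (mismatch)
Palindrome: No


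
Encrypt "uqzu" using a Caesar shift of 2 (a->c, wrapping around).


Input: 'uqzu', shift = 2
Operation: for each letter, (position + 2) mod 26
Mapping: 'u'(20+2=22)->'w', 'q'(16+2=18)->'s', 'z'(25+2=27, 27 mod 26=1)->'b', 'u'(20+2=22)->'w'
Result: wsbw


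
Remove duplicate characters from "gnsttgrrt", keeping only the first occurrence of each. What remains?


Input: 'gnsttgrrt'
Operation: keep first occurrence of each character
Scan: s[0]='g' new -> keep; s[1]='n' new -> keep; s[2]='s' new -> keep; s[3]='t' new -> keep; s[4]='t' seen -> skip; s[5]='g' seen -> skip; s[6]='r' new -> keep; s[7]='r' seen -> skip; s[8]='t' seen -> skip
Result: gnstr


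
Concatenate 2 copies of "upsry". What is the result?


Input string: 'upsry'
Operation: repeat 2 times
Concatenation: 'upsry' + 'upsry'
Result: upsryupsry


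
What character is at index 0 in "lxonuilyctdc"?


Input string: 'lxonuilyctdc'
Operation: get character at index 0
Index mapping: s[0]='l'
Result: 'l'


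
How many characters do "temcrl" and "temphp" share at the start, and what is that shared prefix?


String 1: 'temcrl'
String 2: 'temphp'
Compare position by position:
pos 0: 't' vs 't' match
pos 1: 'e' vs 'e' match
pos 2: 'm' vs 'm' match
pos 3: 'c' vs 'p' differ -> stop
Longest common prefix: "tem" (length 3)


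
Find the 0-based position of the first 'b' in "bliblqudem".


Input string: 'bliblqudem'
Target: 'b'
Scanning left to right: s[0]='b'
First match at index: 0


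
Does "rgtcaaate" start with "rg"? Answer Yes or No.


Input string: 'rgtcaaate'
Prefix to check: 'rg'
First 2 characters of input: 'rg'
Match: True
Result: Yes


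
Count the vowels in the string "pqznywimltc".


Input string: 'pqznywimltc'
Operation: count vowels (a, e, i, o, u)
Scan: s[0]='p', s[1]='q', s[2]='z', s[3]='n', s[4]='y', s[5]='w', s[6]='i' (vowel), s[7]='m', s[8]='l', s[9]='t', s[10]='c'
Vowels found: 1
Result: 1


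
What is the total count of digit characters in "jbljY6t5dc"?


Input string: 'jbljY6t5dc'
Operation: count digit characters (0-9)
Scan: 'j', 'b', 'l', 'j', 'Y', '6'(digit), 't', '5'(digit), 'd', 'c'
Digits found: 2
Result: 2


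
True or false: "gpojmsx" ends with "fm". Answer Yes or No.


Input string: 'gpojmsx'
Suffix to check: 'fm'
Last 2 characters of input: 'sx'
Match: False
Result: No


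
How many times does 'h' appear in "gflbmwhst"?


Input string: 'gflbmwhst'
Target character: 'h'
Scan each position: s[6]='h'
Matches found at indices: 6
Total: 1


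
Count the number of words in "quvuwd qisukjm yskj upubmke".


Input string: 'quvuwd qisukjm yskj upubmke'
Operation: split by spaces
Words found: 'quvuwd', 'qisukjm', 'yskj', 'upubmke'
Word count: 4


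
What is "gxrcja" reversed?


Input string: 'gxrcja'
Operation: reverse character order
Original order: 'g' -> 'x' -> 'r' -> 'c' -> 'j' -> 'a'
Reversed order: 'a' -> 'j' -> 'c' -> 'r' -> 'x' -> 'g'
Result: ajcrxg


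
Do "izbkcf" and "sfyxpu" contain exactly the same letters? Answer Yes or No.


String 1: 'izbkcf' -> sorted: 'bcfikz'
String 2: 'sfyxpu' -> sorted: 'fpsuxy'
Compare sorted forms: 'bcfikz' != 'fpsuxy'
Anagram: No


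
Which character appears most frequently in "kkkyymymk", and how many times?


Input: 'kkkyymymk'
Operation: tally each character
Counts: 'k':4, 'm':2, 'y':3
Maximum: 'k' appears 4 times


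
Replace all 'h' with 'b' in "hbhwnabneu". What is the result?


Input string: 'hbhwnabneu'
Operation: replace 'h' with 'b'
Positions of 'h': 0, 2
After replacement: bbbwnabneu


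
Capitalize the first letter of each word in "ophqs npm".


Input string: 'ophqs npm'
Operation: capitalize first letter of each word
Word transformations: 'ophqs'->'Ophqs', 'npm'->'Npm'
Result: Ophqs Npm


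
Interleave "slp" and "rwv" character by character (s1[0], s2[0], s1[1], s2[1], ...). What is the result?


String 1: 'slp'
String 2: 'rwv'
Operation: alternate characters
Pairs: 's'+'r', 'l'+'w', 'p'+'v'
Result: srlwpv


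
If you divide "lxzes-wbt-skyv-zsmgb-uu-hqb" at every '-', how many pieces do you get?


Input string: 'lxzes-wbt-skyv-zsmgb-uu-hqb'
Delimiter: '-'
Split result: 'lxzes', 'wbt', 'skyv', 'zsmgb', 'uu', 'hqb'
Number of parts: 6


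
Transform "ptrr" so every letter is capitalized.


Input string: 'ptrr'
Operation: convert each letter to uppercase
Mapping: 'p'->'P', 't'->'T', 'r'->'R', 'r'->'R'
Result: PTRR


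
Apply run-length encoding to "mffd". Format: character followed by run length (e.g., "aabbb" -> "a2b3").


Input: 'mffd'
Operation: identify consecutive runs
Runs: 'm' -> m1, 'ff' -> f2, 'd' -> d1
Encoded: m1f2d1


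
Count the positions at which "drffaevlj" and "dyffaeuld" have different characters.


String 1: 'drffaevlj'
String 2: 'dyffaeuld'
Compare each position: pos 0: 'd'=='d', pos 1: 'r'!='y', pos 2: 'f'=='f', pos 3: 'f'=='f', pos 4: 'a'=='a', pos 5: 'e'=='e', pos 6: 'v'!='u', pos 7: 'l'=='l', pos 8: 'j'!='d'
Differing positions: 3
Hamming distance: 3


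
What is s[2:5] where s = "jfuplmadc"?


Input string: 'jfuplmadc'
Operation: slice [2:5]
Extract characters: s[2]='u', s[3]='p', s[4]='l'
Result: upl


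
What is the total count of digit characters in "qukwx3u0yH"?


Input string: 'qukwx3u0yH'
Operation: count digit characters (0-9)
Scan: 'q', 'u', 'k', 'w', 'x', '3'(digit), 'u', '0'(digit), 'y', 'H'
Digits found: 2
Result: 2


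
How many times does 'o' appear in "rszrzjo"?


Input string: 'rszrzjo'
Target character: 'o'
Scan each position: s[6]='o'
Matches found at indices: 6
Total: 1


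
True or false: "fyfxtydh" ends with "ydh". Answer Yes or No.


Input string: 'fyfxtydh'
Suffix to check: 'ydh'
Last 3 characters of input: 'ydh'
Match: True
Result: Yes


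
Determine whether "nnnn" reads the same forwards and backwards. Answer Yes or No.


Input string: 'nnnn'
Reversed: 'nnnn'
Compare pairs: s[0]='n' vs s[3]='n' (match), s[1]='n' vs s[2]='n' (match)
Palindrome: Yes


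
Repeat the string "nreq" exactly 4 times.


Input string: 'nreq'
Operation: repeat 4 times
Concatenation: 'nreq' + 'nreq' + 'nreq' + 'nreq'
Result: nreqnreqnreqnreq


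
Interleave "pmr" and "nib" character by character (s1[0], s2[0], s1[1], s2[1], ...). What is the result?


String 1: 'pmr'
String 2: 'nib'
Operation: alternate characters
Pairs: 'p'+'n', 'm'+'i', 'r'+'b'
Result: pnmirb


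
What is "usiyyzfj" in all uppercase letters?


Input string: 'usiyyzfj'
Operation: convert each letter to uppercase
Mapping: 'u'->'U', 's'->'S', 'i'->'I', 'y'->'Y', 'y'->'Y', 'z'->'Z', 'f'->'F', 'j'->'J'
Result: USIYYZFJ


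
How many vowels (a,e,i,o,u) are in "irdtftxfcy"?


Input string: 'irdtftxfcy'
Operation: count vowels (a, e, i, o, u)
Scan: s[0]='i' (vowel), s[1]='r', s[2]='d', s[3]='t', s[4]='f', s[5]='t', s[6]='x', s[7]='f', s[8]='c', s[9]='y'
Vowels found: 1
Result: 1


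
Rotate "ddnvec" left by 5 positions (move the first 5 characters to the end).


Input: 'ddnvec', shift = 5
Operation: split at index 5 and swap parts
Front part s[0:5] = 'ddnve'
Back part s[5:] = 'c'
Rotated = back + front = 'c' + 'ddnve'
Result: cddnve


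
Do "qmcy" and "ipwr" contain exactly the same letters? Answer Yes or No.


String 1: 'qmcy' -> sorted: 'cmqy'
String 2: 'ipwr' -> sorted: 'iprw'
Compare sorted forms: 'cmqy' != 'iprw'
Anagram: No


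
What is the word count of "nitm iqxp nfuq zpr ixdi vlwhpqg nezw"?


Input string: 'nitm iqxp nfuq zpr ixdi vlwhpqg nezw'
Operation: split by spaces
Words found: 'nitm', 'iqxp', 'nfuq', 'zpr', 'ixdi', 'vlwhpqg', 'nezw'
Word count: 7


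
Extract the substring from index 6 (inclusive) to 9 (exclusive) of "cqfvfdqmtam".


Input string: 'cqfvfdqmtam'
Operation: slice [6:9]
Extract characters: s[6]='q', s[7]='m', s[8]='t'
Result: qmt


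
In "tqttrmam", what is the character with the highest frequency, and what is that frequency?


Input: 'tqttrmam'
Operation: tally each character
Counts: 'a':1, 'm':2, 'q':1, 'r':1, 't':3
Maximum: 't' appears 3 times


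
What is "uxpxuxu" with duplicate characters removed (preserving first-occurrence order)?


Input: 'uxpxuxu'
Operation: keep first occurrence of each character
Scan: s[0]='u' new -> keep; s[1]='x' new -> keep; s[2]='p' new -> keep; s[3]='x' seen -> skip; s[4]='u' seen -> skip; s[5]='x' seen -> skip; s[6]='u' seen -> skip
Result: uxp


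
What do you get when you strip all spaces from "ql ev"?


Input string: 'ql ev'
Operation: remove all spaces
Words: 'ql', 'ev'
Join without spaces: qlev


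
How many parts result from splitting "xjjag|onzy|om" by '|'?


Input string: 'xjjag|onzy|om'
Delimiter: '|'
Split result: 'xjjag', 'onzy', 'om'
Number of parts: 3


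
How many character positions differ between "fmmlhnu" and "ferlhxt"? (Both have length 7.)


String 1: 'fmmlhnu'
String 2: 'ferlhxt'
Compare each position: pos 0: 'f'=='f', pos 1: 'm'!='e', pos 2: 'm'!='r', pos 3: 'l'=='l', pos 4: 'h'=='h', pos 5: 'n'!='x', pos 6: 'u'!='t'
Differing positions: 4
Hamming distance: 4


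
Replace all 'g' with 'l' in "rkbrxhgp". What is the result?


Input string: 'rkbrxhgp'
Operation: replace 'g' with 'l'
Positions of 'g': 6
After replacement: rkbrxhlp


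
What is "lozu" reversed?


Input string: 'lozu'
Operation: reverse character order
Original order: 'l' -> 'o' -> 'z' -> 'u'
Reversed order: 'u' -> 'z' -> 'o' -> 'l'
Result: uzol


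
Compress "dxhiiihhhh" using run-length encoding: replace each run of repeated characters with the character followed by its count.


Input: 'dxhiiihhhh'
Operation: identify consecutive runs
Runs: 'd' -> d1, 'x' -> x1, 'h' -> h1, 'iii' -> i3, 'hhhh' -> h4
Encoded: d1x1h1i3h4


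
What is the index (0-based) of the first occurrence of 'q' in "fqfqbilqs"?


Input string: 'fqfqbilqs'
Target: 'q'
Scanning left to right: s[0]='f', s[1]='q'
First match at index: 1


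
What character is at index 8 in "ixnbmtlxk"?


Input string: 'ixnbmtlxk'
Operation: get character at index 8
Index mapping: s[0]='i', s[1]='x', s[2]='n', s[3]='b', s[4]='m', s[5]='t', s[6]='l', s[7]='x', s[8]='k'
Result: 'k'


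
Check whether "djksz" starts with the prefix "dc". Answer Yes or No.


Input string: 'djksz'
Prefix to check: 'dc'
First 2 characters of input: 'dj'
Match: False
Result: No


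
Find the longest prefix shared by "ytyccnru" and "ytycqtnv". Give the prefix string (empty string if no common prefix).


String 1: 'ytyccnru'
String 2: 'ytycqtnv'
Compare position by position:
pos 0: 'y' vs 'y' match
pos 1: 't' vs 't' match
pos 2: 'y' vs 'y' match
pos 3: 'c' vs 'c' match
pos 4: 'c' vs 'q' differ -> stop
Longest common prefix: "ytyc" (length 4)


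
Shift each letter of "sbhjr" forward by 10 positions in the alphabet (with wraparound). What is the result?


Input: 'sbhjr', shift = 10
Operation: for each letter, (position + 10) mod 26
Mapping: 's'(18+10=28, 28 mod 26=2)->'c', 'b'(1+10=11)->'l', 'h'(7+10=17)->'r', 'j'(9+10=19)->'t', 'r'(17+10=27, 27 mod 26=1)->'b'
Result: clrtb


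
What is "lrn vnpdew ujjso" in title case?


Input string: 'lrn vnpdew ujjso'
Operation: capitalize first letter of each word
Word transformations: 'lrn'->'Lrn', 'vnpdew'->'Vnpdew', 'ujjso'->'Ujjso'
Result: Lrn Vnpdew Ujjso


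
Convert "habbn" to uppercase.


Input string: 'habbn'
Operation: convert each letter to uppercase
Mapping: 'h'->'H', 'a'->'A', 'b'->'B', 'b'->'B', 'n'->'N'
Result: HABBN


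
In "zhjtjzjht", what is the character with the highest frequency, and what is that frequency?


Input: 'zhjtjzjht'
Operation: tally each character
Counts: 'h':2, 'j':3, 't':2, 'z':2
Maximum: 'j' appears 3 times


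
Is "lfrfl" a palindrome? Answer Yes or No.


Input string: 'lfrfl'
Reversed: 'lfrfl'
Compare pairs: s[0]='l' vs s[4]='l' (match), s[1]='f' vs s[3]='f' (match)
Palindrome: Yes


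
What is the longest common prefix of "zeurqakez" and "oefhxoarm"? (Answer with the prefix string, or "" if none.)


String 1: 'zeurqakez'
String 2: 'oefhxoarm'
Compare position by position:
pos 0: 'z' vs 'o' differ -> stop
Longest common prefix: "" (length 0)


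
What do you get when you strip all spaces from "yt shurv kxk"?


Input string: 'yt shurv kxk'
Operation: remove all spaces
Words: 'yt', 'shurv', 'kxk'
Join without spaces: ytshurvkxk


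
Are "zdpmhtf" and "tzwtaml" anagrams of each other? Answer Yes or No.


String 1: 'zdpmhtf' -> sorted: 'dfhmptz'
String 2: 'tzwtaml' -> sorted: 'almttwz'
Compare sorted forms: 'dfhmptz' != 'almttwz'
Anagram: No


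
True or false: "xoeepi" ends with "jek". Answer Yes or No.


Input string: 'xoeepi'
Suffix to check: 'jek'
Last 3 characters of input: 'epi'
Match: False
Result: No


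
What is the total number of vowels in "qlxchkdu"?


Input string: 'qlxchkdu'
Operation: count vowels (a, e, i, o, u)
Scan: s[0]='q', s[1]='l', s[2]='x', s[3]='c', s[4]='h', s[5]='k', s[6]='d', s[7]='u' (vowel)
Vowels found: 1
Result: 1


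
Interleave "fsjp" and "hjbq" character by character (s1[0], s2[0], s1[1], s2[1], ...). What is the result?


String 1: 'fsjp'
String 2: 'hjbq'
Operation: alternate characters
Pairs: 'f'+'h', 's'+'j', 'j'+'b', 'p'+'q'
Result: fhsjjbpq


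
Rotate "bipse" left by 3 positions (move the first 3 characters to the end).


Input: 'bipse', shift = 3
Operation: split at index 3 and swap parts
Front part s[0:3] = 'bip'
Back part s[3:] = 'se'
Rotated = back + front = 'se' + 'bip'
Result: sebip


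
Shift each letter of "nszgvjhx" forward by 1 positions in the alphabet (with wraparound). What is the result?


Input: 'nszgvjhx', shift = 1
Operation: for each letter, (position + 1) mod 26
Mapping: 'n'(13+1=14)->'o', 's'(18+1=19)->'t', 'z'(25+1=26, 26 mod 26=0)->'a', 'g'(6+1=7)->'h', 'v'(21+1=22)->'w', 'j'(9+1=10)->'k', 'h'(7+1=8)->'i', 'x'(23+1=24)->'y'
Result: otahwkiy


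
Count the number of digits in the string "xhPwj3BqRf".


Input string: 'xhPwj3BqRf'
Operation: count digit characters (0-9)
Scan: 'x', 'h', 'P', 'w', 'j', '3'(digit), 'B', 'q', 'R', 'f'
Digits found: 1
Result: 1


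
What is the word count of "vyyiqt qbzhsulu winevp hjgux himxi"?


Input string: 'vyyiqt qbzhsulu winevp hjgux himxi'
Operation: split by spaces
Words found: 'vyyiqt', 'qbzhsulu', 'winevp', 'hjgux', 'himxi'
Word count: 5


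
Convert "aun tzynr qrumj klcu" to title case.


Input string: 'aun tzynr qrumj klcu'
Operation: capitalize first letter of each word
Word transformations: 'aun'->'Aun', 'tzynr'->'Tzynr', 'qrumj'->'Qrumj', 'klcu'->'Klcu'
Result: Aun Tzynr Qrumj Klcu


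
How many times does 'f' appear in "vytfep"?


Input string: 'vytfep'
Target character: 'f'
Scan each position: s[3]='f'
Matches found at indices: 3
Total: 1


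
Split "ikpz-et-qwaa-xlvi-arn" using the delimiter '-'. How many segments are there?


Input string: 'ikpz-et-qwaa-xlvi-arn'
Delimiter: '-'
Split result: 'ikpz', 'et', 'qwaa', 'xlvi', 'arn'
Number of parts: 5


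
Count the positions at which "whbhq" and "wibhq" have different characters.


String 1: 'whbhq'
String 2: 'wibhq'
Compare each position: pos 0: 'w'=='w', pos 1: 'h'!='i', pos 2: 'b'=='b', pos 3: 'h'=='h', pos 4: 'q'=='q'
Differing positions: 1
Hamming distance: 1


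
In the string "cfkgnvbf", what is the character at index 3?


Input string: 'cfkgnvbf'
Operation: get character at index 3
Index mapping: s[0]='c', s[1]='f', s[2]='k', s[3]='g'
Result: 'g'


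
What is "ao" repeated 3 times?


Input string: 'ao'
Operation: repeat 3 times
Concatenation: 'ao' + 'ao' + 'ao'
Result: aoaoao


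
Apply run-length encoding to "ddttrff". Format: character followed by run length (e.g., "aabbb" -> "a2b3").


Input: 'ddttrff'
Operation: identify consecutive runs
Runs: 'dd' -> d2, 'tt' -> t2, 'r' -> r1, 'ff' -> f2
Encoded: d2t2r1f2


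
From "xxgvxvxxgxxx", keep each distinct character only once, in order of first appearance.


Input: 'xxgvxvxxgxxx'
Operation: keep first occurrence of each character
Scan: s[0]='x' new -> keep; s[1]='x' seen -> skip; s[2]='g' new -> keep; s[3]='v' new -> keep; s[4]='x' seen -> skip; s[5]='v' seen -> skip; s[6]='x' seen -> skip; s[7]='x' seen -> skip; s[8]='g' seen -> skip; s[9]='x' seen -> skip; s[10]='x' seen -> skip; s[11]='x' seen -> skip
Result: xgv


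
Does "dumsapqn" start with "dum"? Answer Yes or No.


Input string: 'dumsapqn'
Prefix to check: 'dum'
First 3 characters of input: 'dum'
Match: True
Result: Yes


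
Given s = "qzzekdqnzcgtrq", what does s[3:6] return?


Input string: 'qzzekdqnzcgtrq'
Operation: slice [3:6]
Extract characters: s[3]='e', s[4]='k', s[5]='d'
Result: ekd


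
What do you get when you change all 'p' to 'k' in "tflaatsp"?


Input string: 'tflaatsp'
Operation: replace 'p' with 'k'
Positions of 'p': 7
After replacement: tflaatsk


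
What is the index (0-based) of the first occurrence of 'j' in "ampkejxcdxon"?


Input string: 'ampkejxcdxon'
Target: 'j'
Scanning left to right: s[0]='a', s[1]='m', s[2]='p', s[3]='k', s[4]='e', s[5]='j'
First match at index: 5


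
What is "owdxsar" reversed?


Input string: 'owdxsar'
Operation: reverse character order
Original order: 'o' -> 'w' -> 'd' -> 'x' -> 's' -> 'a' -> 'r'
Reversed order: 'r' -> 'a' -> 's' -> 'x' -> 'd' -> 'w' -> 'o'
Result: rasxdwo


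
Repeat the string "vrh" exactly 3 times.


Input string: 'vrh'
Operation: repeat 3 times
Concatenation: 'vrh' + 'vrh' + 'vrh'
Result: vrhvrhvrh


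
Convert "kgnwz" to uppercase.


Input string: 'kgnwz'
Operation: convert each letter to uppercase
Mapping: 'k'->'K', 'g'->'G', 'n'->'N', 'w'->'W', 'z'->'Z'
Result: KGNWZ


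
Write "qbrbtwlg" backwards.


Input string: 'qbrbtwlg'
Operation: reverse character order
Original order: 'q' -> 'b' -> 'r' -> 'b' -> 't' -> 'w' -> 'l' -> 'g'
Reversed order: 'g' -> 'l' -> 'w' -> 't' -> 'b' -> 'r' -> 'b' -> 'q'
Result: glwtbrbq


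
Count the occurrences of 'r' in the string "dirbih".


Input string: 'dirbih'
Target character: 'r'
Scan each position: s[2]='r'
Matches found at indices: 2
Total: 1


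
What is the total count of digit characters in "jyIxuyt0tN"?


Input string: 'jyIxuyt0tN'
Operation: count digit characters (0-9)
Scan: 'j', 'y', 'I', 'x', 'u', 'y', 't', '0'(digit), 't', 'N'
Digits found: 1
Result: 1


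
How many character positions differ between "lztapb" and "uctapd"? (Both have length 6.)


String 1: 'lztapb'
String 2: 'uctapd'
Compare each position: pos 0: 'l'!='u', pos 1: 'z'!='c', pos 2: 't'=='t', pos 3: 'a'=='a', pos 4: 'p'=='p', pos 5: 'b'!='d'
Differing positions: 3
Hamming distance: 3


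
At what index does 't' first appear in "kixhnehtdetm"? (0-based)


Input string: 'kixhnehtdetm'
Target: 't'
Scanning left to right: s[0]='k', s[1]='i', s[2]='x', s[3]='h', s[4]='n', s[5]='e', s[6]='h', s[7]='t'
First match at index: 7


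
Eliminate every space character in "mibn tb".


Input string: 'mibn tb'
Operation: remove all spaces
Words: 'mibn', 'tb'
Join without spaces: mibntb


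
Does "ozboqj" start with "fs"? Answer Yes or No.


Input string: 'ozboqj'
Prefix to check: 'fs'
First 2 characters of input: 'oz'
Match: False
Result: No


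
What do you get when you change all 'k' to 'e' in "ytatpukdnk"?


Input string: 'ytatpukdnk'
Operation: replace 'k' with 'e'
Positions of 'k': 6, 9
After replacement: ytatpuedne


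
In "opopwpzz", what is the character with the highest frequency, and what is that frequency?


Input: 'opopwpzz'
Operation: tally each character
Counts: 'o':2, 'p':3, 'w':1, 'z':2
Maximum: 'p' appears 3 times


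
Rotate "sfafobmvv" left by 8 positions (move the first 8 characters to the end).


Input: 'sfafobmvv', shift = 8
Operation: split at index 8 and swap parts
Front part s[0:8] = 'sfafobmv'
Back part s[8:] = 'v'
Rotated = back + front = 'v' + 'sfafobmv'
Result: vsfafobmv


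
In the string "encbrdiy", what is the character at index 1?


Input string: 'encbrdiy'
Operation: get character at index 1
Index mapping: s[0]='e', s[1]='n'
Result: 'n'


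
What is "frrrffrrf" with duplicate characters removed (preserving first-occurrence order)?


Input: 'frrrffrrf'
Operation: keep first occurrence of each character
Scan: s[0]='f' new -> keep; s[1]='r' new -> keep; s[2]='r' seen -> skip; s[3]='r' seen -> skip; s[4]='f' seen -> skip; s[5]='f' seen -> skip; s[6]='r' seen -> skip; s[7]='r' seen -> skip; s[8]='f' seen -> skip
Result: fr


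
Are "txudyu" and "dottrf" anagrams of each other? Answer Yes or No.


String 1: 'txudyu' -> sorted: 'dtuuxy'
String 2: 'dottrf' -> sorted: 'dfortt'
Compare sorted forms: 'dtuuxy' != 'dfortt'
Anagram: No


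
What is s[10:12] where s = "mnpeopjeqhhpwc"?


Input string: 'mnpeopjeqhhpwc'
Operation: slice [10:12]
Extract characters: s[10]='h', s[11]='p'
Result: hp


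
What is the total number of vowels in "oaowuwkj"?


Input string: 'oaowuwkj'
Operation: count vowels (a, e, i, o, u)
Scan: s[0]='o' (vowel), s[1]='a' (vowel), s[2]='o' (vowel), s[3]='w', s[4]='u' (vowel), s[5]='w', s[6]='k', s[7]='j'
Vowels found: 4
Result: 4


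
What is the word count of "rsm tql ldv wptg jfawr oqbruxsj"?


Input string: 'rsm tql ldv wptg jfawr oqbruxsj'
Operation: split by spaces
Words found: 'rsm', 'tql', 'ldv', 'wptg', 'jfawr', 'oqbruxsj'
Word count: 6


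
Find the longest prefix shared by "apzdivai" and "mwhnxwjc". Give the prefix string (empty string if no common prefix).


String 1: 'apzdivai'
String 2: 'mwhnxwjc'
Compare position by position:
pos 0: 'a' vs 'm' differ -> stop
Longest common prefix: "" (length 0)


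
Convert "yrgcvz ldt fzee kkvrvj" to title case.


Input string: 'yrgcvz ldt fzee kkvrvj'
Operation: capitalize first letter of each word
Word transformations: 'yrgcvz'->'Yrgcvz', 'ldt'->'Ldt', 'fzee'->'Fzee', 'kkvrvj'->'Kkvrvj'
Result: Yrgcvz Ldt Fzee Kkvrvj


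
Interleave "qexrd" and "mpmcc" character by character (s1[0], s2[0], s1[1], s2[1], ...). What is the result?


String 1: 'qexrd'
String 2: 'mpmcc'
Operation: alternate characters
Pairs: 'q'+'m', 'e'+'p', 'x'+'m', 'r'+'c', 'd'+'c'
Result: qmepxmrcdc


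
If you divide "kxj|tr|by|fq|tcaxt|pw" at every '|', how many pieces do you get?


Input string: 'kxj|tr|by|fq|tcaxt|pw'
Delimiter: '|'
Split result: 'kxj', 'tr', 'by', 'fq', 'tcaxt', 'pw'
Number of parts: 6


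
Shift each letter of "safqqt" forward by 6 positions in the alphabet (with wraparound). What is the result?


Input: 'safqqt', shift = 6
Operation: for each letter, (position + 6) mod 26
Mapping: 's'(18+6=24)->'y', 'a'(0+6=6)->'g', 'f'(5+6=11)->'l', 'q'(16+6=22)->'w', 'q'(16+6=22)->'w', 't'(19+6=25)->'z'
Result: yglwwz


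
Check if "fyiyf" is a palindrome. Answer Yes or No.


Input string: 'fyiyf'
Reversed: 'fyiyf'
Compare pairs: s[0]='f' vs s[4]='f' (match), s[1]='y' vs s[3]='y' (match)
Palindrome: Yes
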